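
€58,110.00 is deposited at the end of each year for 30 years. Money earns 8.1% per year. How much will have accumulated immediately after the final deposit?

€6,704,861.34

This is an ordinary annuity: 30 deposits of €58,110.00 at the end of each year.
Periodic rate r = 0.081 per year.
FV = PMT × [((1+r)^n − 1)/r] = 58,110 × [(1+r)^30 − 1] / r = €6,704,861.34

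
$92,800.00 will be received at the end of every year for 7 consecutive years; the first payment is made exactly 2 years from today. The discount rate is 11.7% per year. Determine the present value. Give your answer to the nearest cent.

$382,789.71

Ordinary annuity of 7 payments, first payment at period 2.
Periodic rate r = 0.117 per year.
The ordinary-annuity PV formula values the stream one period before the first payment (period 1); discount that back 1 periods:
PV₀ = 92,800 × [1 − (1+r)^−7] / r × (1+r)^−1 = $382,789.71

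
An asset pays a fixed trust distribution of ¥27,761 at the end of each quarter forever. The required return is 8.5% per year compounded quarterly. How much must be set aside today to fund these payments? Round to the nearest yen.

Periodic rate r = 0.085/4 per quarter.
Level perpetuity: PV = PMT / r = 27,761 / (0.085/4) = ¥1,306,400.

¥1,306,400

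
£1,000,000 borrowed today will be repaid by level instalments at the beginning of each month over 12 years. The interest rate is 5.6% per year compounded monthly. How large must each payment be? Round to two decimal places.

£9,508.39

Level annuity due; solve PV = PMT × [(1 − (1+r)^−n)/r] × (1+r) for PMT.
Periodic rate r = 0.056/12 per month; n is counted in months.
With n = 144: PMT = 1,000,000 / ([(1 − (1+r)^−n)/r] × (1+r)) = £9,508.39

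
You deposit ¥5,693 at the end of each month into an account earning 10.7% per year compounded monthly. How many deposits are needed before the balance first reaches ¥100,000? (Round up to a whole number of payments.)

Periodic rate r = 0.107/12 per month; n is counted in months.
Ordinary annuity FV: 100,000 = 5,693 × [((1+r)^n − 1)/r].
(1+r)^n = 1 + 100,000 × r / 5,693, so n = ln(1 + 100,000·r/5,693) / ln(1+r) = 16.39.
Round up to a whole number of payments: n = 17.

17 payments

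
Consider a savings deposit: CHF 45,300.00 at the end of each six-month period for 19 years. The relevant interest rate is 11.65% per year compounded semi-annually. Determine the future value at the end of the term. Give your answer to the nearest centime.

CHF 5,908,170.29

This is an ordinary annuity: 38 deposits of CHF 45,300.00 at the end of each six-month period.
Periodic rate r = 0.1165/2 per half-year; n is counted in half-years.
FV = PMT × [((1+r)^n − 1)/r] = 45,300 × [(1+r)^38 − 1] / r = CHF 5,908,170.29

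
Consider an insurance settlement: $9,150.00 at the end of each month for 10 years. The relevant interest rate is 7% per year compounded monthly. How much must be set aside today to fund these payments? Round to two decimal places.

This is an ordinary annuity: 120 payments of $9,150.00 at the end of each month.
Periodic rate r = 0.07/12 per month; n is counted in months.
PV = PMT × [(1 − (1+r)^−n)/r] = 9,150 × [1 − (1+r)^−120] / r = $788,056.14

$788,056.14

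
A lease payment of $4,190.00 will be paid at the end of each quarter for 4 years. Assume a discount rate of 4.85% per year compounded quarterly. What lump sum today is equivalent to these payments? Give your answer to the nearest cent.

$60,605.74

This is an ordinary annuity: 16 payments of $4,190.00 at the end of each quarter.
Periodic rate r = 0.0485/4 per quarter; n is counted in quarters.
PV = PMT × [(1 − (1+r)^−n)/r] = 4,190 × [1 − (1+r)^−16] / r = $60,605.74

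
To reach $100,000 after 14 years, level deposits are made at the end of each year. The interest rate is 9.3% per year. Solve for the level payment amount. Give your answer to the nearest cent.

Level ordinary annuity; solve FV = PMT × [((1+r)^n − 1)/r] for PMT.
Periodic rate r = 0.093 per year.
With n = 14: PMT = 100,000 / ([((1+r)^n − 1)/r]) = $3,760.89

$3,760.89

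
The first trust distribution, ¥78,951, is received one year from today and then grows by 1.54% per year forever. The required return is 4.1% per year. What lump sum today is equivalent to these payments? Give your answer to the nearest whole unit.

Periodic rate r = 0.041 per year.
Growing perpetuity (Gordon): PV = PMT₁ / (r − g) = 78,951 / (r − 0.0154) = ¥3,084,023.

¥3,084,023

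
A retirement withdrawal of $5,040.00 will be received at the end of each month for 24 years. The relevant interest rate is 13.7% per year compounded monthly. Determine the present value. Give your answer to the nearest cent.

$424,671.01

This is an ordinary annuity: 288 payments of $5,040.00 at the end of each month.
Periodic rate r = 0.137/12 per month; n is counted in months.
PV = PMT × [(1 − (1+r)^−n)/r] = 5,040 × [1 − (1+r)^−288] / r = $424,671.01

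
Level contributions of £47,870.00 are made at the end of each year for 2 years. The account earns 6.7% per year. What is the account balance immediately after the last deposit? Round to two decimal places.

This is an ordinary annuity: 2 deposits of £47,870.00 at the end of each year.
Periodic rate r = 0.067 per year.
FV = PMT × [((1+r)^n − 1)/r] = 47,870 × [(1+r)^2 − 1] / r = £98,947.29

£98,947.29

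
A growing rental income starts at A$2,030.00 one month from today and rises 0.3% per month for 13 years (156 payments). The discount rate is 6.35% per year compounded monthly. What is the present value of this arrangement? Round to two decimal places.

Periodic rate r = 0.0635/12 per month; n is counted in months.
Growing ordinary annuity: PV = PMT₁ × [1 − ((1+g)/(1+r))^n] / (r − g) = 2,030 × [1 − ((1+0.003)/(1+r))^156] / (r − 0.003) = A$265,341.78.

A$265,341.78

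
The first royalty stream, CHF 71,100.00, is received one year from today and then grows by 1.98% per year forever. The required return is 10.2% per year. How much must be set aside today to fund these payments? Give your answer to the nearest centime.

Periodic rate r = 0.102 per year.
Growing perpetuity (Gordon): PV = PMT₁ / (r − g) = 71,100 / (r − 0.0198) = CHF 864,963.50.

CHF 864,963.50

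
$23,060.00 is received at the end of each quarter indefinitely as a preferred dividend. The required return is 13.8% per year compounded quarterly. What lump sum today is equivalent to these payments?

Periodic rate r = 0.138/4 per quarter.
Level perpetuity: PV = PMT / r = 23,060 / (0.138/4) = $668,405.80.

$668,405.80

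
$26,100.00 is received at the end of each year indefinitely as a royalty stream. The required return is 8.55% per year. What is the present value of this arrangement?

$305,263.16

Periodic rate r = 0.0855 per year.
Level perpetuity: PV = PMT / r = 26,100 / (0.0855) = $305,263.16.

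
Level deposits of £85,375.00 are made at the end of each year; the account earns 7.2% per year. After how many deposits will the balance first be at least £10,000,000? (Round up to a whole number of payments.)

Periodic rate r = 0.072 per year.
Ordinary annuity FV: 10,000,000 = 85,375 × [((1+r)^n − 1)/r].
(1+r)^n = 1 + 10,000,000 × r / 85,375, so n = ln(1 + 10,000,000·r/85,375) / ln(1+r) = 32.28.
Round up to a whole number of payments: n = 33.

33 payments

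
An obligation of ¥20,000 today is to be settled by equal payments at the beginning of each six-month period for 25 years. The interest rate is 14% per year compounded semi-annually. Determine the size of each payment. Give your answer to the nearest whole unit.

¥1,354

Level annuity due; solve PV = PMT × [(1 − (1+r)^−n)/r] × (1+r) for PMT.
Periodic rate r = 0.14/2 per half-year; n is counted in half-years.
With n = 50: PMT = 20,000 / ([(1 − (1+r)^−n)/r] × (1+r)) = ¥1,354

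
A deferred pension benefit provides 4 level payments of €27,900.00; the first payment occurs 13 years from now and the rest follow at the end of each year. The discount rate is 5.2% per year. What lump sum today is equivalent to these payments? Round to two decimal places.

Ordinary annuity of 4 payments, first payment at period 13.
Periodic rate r = 0.052 per year.
The ordinary-annuity PV formula values the stream one period before the first payment (period 12); discount that back 12 periods:
PV₀ = 27,900 × [1 − (1+r)^−4] / r × (1+r)^−12 = €53,596.11

€53,596.11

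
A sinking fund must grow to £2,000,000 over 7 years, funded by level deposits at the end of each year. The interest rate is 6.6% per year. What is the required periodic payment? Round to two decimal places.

£233,947.42

Level ordinary annuity; solve FV = PMT × [((1+r)^n − 1)/r] for PMT.
Periodic rate r = 0.066 per year.
With n = 7: PMT = 2,000,000 / ([((1+r)^n − 1)/r]) = £233,947.42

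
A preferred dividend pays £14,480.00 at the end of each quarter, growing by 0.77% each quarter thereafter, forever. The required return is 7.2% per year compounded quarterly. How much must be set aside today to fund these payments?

£1,405,825.24

Periodic rate r = 0.072/4 per quarter.
Growing perpetuity (Gordon): PV = PMT₁ / (r − g) = 14,480 / (r − 0.0077) = £1,405,825.24.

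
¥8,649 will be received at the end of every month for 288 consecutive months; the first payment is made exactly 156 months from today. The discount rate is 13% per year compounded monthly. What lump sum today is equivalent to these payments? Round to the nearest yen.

Ordinary annuity of 288 payments, first payment at period 156.
Periodic rate r = 0.13/12 per month; n is counted in months.
The ordinary-annuity PV formula values the stream one period before the first payment (period 155); discount that back 155 periods:
PV₀ = 8,649 × [1 − (1+r)^−288] / r × (1+r)^−155 = ¥143,522

¥143,522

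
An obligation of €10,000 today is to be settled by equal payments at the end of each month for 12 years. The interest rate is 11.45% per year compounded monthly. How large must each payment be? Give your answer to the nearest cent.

€128.03

Level ordinary annuity; solve PV = PMT × [(1 − (1+r)^−n)/r] for PMT.
Periodic rate r = 0.1145/12 per month; n is counted in months.
With n = 144: PMT = 10,000 / ([(1 − (1+r)^−n)/r]) = €128.03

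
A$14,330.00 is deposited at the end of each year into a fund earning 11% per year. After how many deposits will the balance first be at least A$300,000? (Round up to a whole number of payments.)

Periodic rate r = 0.11 per year.
Ordinary annuity FV: 300,000 = 14,330 × [((1+r)^n − 1)/r].
(1+r)^n = 1 + 300,000 × r / 14,330, so n = ln(1 + 300,000·r/14,330) / ln(1+r) = 11.45.
Round up to a whole number of payments: n = 12.

12 payments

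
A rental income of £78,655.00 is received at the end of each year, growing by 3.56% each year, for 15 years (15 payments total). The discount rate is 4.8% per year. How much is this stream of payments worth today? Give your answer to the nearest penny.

£1,037,159.93

Periodic rate r = 0.048 per year.
Growing ordinary annuity: PV = PMT₁ × [1 − ((1+g)/(1+r))^n] / (r − g) = 78,655 × [1 − ((1+0.0356)/(1+r))^15] / (r − 0.0356) = £1,037,159.93.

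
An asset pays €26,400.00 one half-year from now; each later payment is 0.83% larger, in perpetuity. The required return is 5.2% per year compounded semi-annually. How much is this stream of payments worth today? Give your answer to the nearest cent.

€1,491,525.42

Periodic rate r = 0.052/2 per half-year.
Growing perpetuity (Gordon): PV = PMT₁ / (r − g) = 26,400 / (r − 0.0083) = €1,491,525.42.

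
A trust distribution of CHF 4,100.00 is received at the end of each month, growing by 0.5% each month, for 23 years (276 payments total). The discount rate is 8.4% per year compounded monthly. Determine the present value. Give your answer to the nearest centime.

Periodic rate r = 0.084/12 per month; n is counted in months.
Growing ordinary annuity: PV = PMT₁ × [1 − ((1+g)/(1+r))^n] / (r − g) = 4,100 × [1 − ((1+0.005)/(1+r))^276] / (r − 0.005) = CHF 865,723.71.

CHF 865,723.71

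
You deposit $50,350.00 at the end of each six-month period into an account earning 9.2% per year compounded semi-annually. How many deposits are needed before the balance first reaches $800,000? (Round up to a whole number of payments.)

Periodic rate r = 0.092/2 per half-year; n is counted in half-years.
Ordinary annuity FV: 800,000 = 50,350 × [((1+r)^n − 1)/r].
(1+r)^n = 1 + 800,000 × r / 50,350, so n = ln(1 + 800,000·r/50,350) / ln(1+r) = 12.20.
Round up to a whole number of payments: n = 13.

13 payments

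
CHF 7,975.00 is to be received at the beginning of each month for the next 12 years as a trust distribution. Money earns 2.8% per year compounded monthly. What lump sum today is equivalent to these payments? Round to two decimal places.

CHF 976,694.95

This is an annuity due: 144 payments of CHF 7,975.00 at the beginning of each month.
Periodic rate r = 0.028/12 per month; n is counted in months.
PV = PMT × [(1 − (1+r)^−n)/r] × (1+r) = 7,975 × [1 − (1+r)^−144] / r × (1+r) = CHF 976,694.95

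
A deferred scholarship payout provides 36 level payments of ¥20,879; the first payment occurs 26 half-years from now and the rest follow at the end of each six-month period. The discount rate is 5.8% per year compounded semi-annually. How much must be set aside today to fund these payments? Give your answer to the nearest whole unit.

Ordinary annuity of 36 payments, first payment at period 26.
Periodic rate r = 0.058/2 per half-year; n is counted in half-years.
The ordinary-annuity PV formula values the stream one period before the first payment (period 25); discount that back 25 periods:
PV₀ = 20,879 × [1 − (1+r)^−36] / r × (1+r)^−25 = ¥226,427

¥226,427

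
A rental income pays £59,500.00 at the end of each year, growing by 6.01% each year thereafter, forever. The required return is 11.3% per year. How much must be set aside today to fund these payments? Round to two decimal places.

£1,124,763.71

Periodic rate r = 0.113 per year.
Growing perpetuity (Gordon): PV = PMT₁ / (r − g) = 59,500 / (r − 0.0601) = £1,124,763.71.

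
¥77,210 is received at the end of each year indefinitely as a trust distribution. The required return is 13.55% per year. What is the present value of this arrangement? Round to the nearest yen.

Periodic rate r = 0.1355 per year.
Level perpetuity: PV = PMT / r = 77,210 / (0.1355) = ¥569,815.

¥569,815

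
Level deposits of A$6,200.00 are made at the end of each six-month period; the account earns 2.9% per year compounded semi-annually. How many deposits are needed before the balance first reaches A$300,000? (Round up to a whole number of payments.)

Periodic rate r = 0.029/2 per half-year; n is counted in half-years.
Ordinary annuity FV: 300,000 = 6,200 × [((1+r)^n − 1)/r].
(1+r)^n = 1 + 300,000 × r / 6,200, so n = ln(1 + 300,000·r/6,200) / ln(1+r) = 36.93.
Round up to a whole number of payments: n = 37.

37 payments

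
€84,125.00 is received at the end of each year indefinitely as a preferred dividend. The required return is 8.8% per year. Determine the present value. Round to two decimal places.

€955,965.91

Periodic rate r = 0.088 per year.
Level perpetuity: PV = PMT / r = 84,125 / (0.088) = €955,965.91.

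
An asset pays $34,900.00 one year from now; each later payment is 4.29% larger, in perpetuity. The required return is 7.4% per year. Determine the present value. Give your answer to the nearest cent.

$1,122,186.50

Periodic rate r = 0.074 per year.
Growing perpetuity (Gordon): PV = PMT₁ / (r − g) = 34,900 / (r − 0.0429) = $1,122,186.50.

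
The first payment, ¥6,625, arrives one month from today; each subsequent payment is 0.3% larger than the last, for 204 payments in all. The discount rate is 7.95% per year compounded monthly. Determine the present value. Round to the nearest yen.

Periodic rate r = 0.0795/12 per month; n is counted in months.
Growing ordinary annuity: PV = PMT₁ × [1 − ((1+g)/(1+r))^n] / (r − g) = 6,625 × [1 − ((1+0.003)/(1+r))^204] / (r − 0.003) = ¥952,089.

¥952,089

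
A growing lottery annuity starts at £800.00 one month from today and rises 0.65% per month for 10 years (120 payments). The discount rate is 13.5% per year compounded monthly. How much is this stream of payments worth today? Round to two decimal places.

Periodic rate r = 0.135/12 per month; n is counted in months.
Growing ordinary annuity: PV = PMT₁ × [1 − ((1+g)/(1+r))^n] / (r − g) = 800 × [1 − ((1+0.0065)/(1+r))^120] / (r − 0.0065) = £72,695.97.

£72,695.97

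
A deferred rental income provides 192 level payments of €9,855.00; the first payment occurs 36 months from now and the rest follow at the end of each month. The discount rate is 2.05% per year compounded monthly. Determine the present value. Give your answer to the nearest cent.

Ordinary annuity of 192 payments, first payment at period 36.
Periodic rate r = 0.0205/12 per month; n is counted in months.
The ordinary-annuity PV formula values the stream one period before the first payment (period 35); discount that back 35 periods:
PV₀ = 9,855 × [1 − (1+r)^−192] / r × (1+r)^−35 = €1,518,519.38

€1,518,519.38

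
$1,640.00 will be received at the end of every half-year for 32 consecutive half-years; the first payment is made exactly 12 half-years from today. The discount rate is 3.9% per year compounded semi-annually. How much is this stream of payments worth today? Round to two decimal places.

$31,349.27

Ordinary annuity of 32 payments, first payment at period 12.
Periodic rate r = 0.039/2 per half-year; n is counted in half-years.
The ordinary-annuity PV formula values the stream one period before the first payment (period 11); discount that back 11 periods:
PV₀ = 1,640 × [1 − (1+r)^−32] / r × (1+r)^−11 = $31,349.27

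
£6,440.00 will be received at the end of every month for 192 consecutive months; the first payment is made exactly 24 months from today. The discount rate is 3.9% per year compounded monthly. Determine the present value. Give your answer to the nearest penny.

Ordinary annuity of 192 payments, first payment at period 24.
Periodic rate r = 0.039/12 per month; n is counted in months.
The ordinary-annuity PV formula values the stream one period before the first payment (period 23); discount that back 23 periods:
PV₀ = 6,440 × [1 − (1+r)^−192] / r × (1+r)^−23 = £852,691.37

£852,691.37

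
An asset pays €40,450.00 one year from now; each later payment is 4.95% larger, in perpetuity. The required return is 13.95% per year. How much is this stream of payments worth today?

Periodic rate r = 0.1395 per year.
Growing perpetuity (Gordon): PV = PMT₁ / (r − g) = 40,450 / (r − 0.0495) = €449,444.44.

€449,444.44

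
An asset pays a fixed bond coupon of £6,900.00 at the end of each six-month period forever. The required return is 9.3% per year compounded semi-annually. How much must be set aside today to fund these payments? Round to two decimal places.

£148,387.10

Periodic rate r = 0.093/2 per half-year.
Level perpetuity: PV = PMT / r = 6,900 / (0.093/2) = £148,387.10.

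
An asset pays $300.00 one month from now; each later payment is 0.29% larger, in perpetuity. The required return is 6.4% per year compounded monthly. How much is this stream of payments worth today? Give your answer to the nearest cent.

Periodic rate r = 0.064/12 per month.
Growing perpetuity (Gordon): PV = PMT₁ / (r − g) = 300 / (r − 0.0029) = $123,287.67.

$123,287.67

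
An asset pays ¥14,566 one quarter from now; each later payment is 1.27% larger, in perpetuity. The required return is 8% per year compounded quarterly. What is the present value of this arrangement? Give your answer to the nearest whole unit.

Periodic rate r = 0.08/4 per quarter.
Growing perpetuity (Gordon): PV = PMT₁ / (r − g) = 14,566 / (r − 0.0127) = ¥1,995,342.

¥1,995,342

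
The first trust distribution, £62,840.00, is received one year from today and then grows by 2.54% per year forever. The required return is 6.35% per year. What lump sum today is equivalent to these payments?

£1,649,343.83

Periodic rate r = 0.0635 per year.
Growing perpetuity (Gordon): PV = PMT₁ / (r − g) = 62,840 / (r − 0.0254) = £1,649,343.83.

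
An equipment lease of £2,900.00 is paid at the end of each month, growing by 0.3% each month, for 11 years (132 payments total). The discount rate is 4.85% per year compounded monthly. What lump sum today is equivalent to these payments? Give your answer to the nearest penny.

Periodic rate r = 0.0485/12 per month; n is counted in months.
Growing ordinary annuity: PV = PMT₁ × [1 − ((1+g)/(1+r))^n] / (r − g) = 2,900 × [1 − ((1+0.003)/(1+r))^132] / (r − 0.003) = £356,477.61.

£356,477.61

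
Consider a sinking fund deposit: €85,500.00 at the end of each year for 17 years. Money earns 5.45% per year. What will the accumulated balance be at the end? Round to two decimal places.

€2,298,080.20

This is an ordinary annuity: 17 deposits of €85,500.00 at the end of each year.
Periodic rate r = 0.0545 per year.
FV = PMT × [((1+r)^n − 1)/r] = 85,500 × [(1+r)^17 − 1] / r = €2,298,080.20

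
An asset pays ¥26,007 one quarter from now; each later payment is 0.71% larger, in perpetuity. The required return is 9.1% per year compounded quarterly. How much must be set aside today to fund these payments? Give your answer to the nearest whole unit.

¥1,661,789

Periodic rate r = 0.091/4 per quarter.
Growing perpetuity (Gordon): PV = PMT₁ / (r − g) = 26,007 / (r − 0.0071) = ¥1,661,789.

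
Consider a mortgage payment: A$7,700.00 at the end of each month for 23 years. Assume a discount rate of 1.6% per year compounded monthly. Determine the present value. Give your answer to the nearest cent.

This is an ordinary annuity: 276 payments of A$7,700.00 at the end of each month.
Periodic rate r = 0.016/12 per month; n is counted in months.
PV = PMT × [(1 − (1+r)^−n)/r] = 7,700 × [1 − (1+r)^−276] / r = A$1,777,043.43

A$1,777,043.43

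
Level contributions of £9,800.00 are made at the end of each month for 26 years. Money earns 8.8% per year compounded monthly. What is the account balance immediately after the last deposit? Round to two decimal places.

£11,724,283.56

This is an ordinary annuity: 312 deposits of £9,800.00 at the end of each month.
Periodic rate r = 0.088/12 per month; n is counted in months.
FV = PMT × [((1+r)^n − 1)/r] = 9,800 × [(1+r)^312 − 1] / r = £11,724,283.56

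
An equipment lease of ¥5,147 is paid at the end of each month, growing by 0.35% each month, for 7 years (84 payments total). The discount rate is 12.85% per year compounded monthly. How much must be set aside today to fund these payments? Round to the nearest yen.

¥322,646

Periodic rate r = 0.1285/12 per month; n is counted in months.
Growing ordinary annuity: PV = PMT₁ × [1 − ((1+g)/(1+r))^n] / (r − g) = 5,147 × [1 − ((1+0.0035)/(1+r))^84] / (r − 0.0035) = ¥322,646.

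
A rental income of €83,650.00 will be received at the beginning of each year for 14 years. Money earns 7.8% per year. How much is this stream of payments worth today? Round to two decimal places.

€752,136.05

This is an annuity due: 14 payments of €83,650.00 at the beginning of each year.
Periodic rate r = 0.078 per year.
PV = PMT × [(1 − (1+r)^−n)/r] × (1+r) = 83,650 × [1 − (1+r)^−14] / r × (1+r) = €752,136.05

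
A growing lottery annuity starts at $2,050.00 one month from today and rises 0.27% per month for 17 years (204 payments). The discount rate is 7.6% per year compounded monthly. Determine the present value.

Periodic rate r = 0.076/12 per month; n is counted in months.
Growing ordinary annuity: PV = PMT₁ × [1 − ((1+g)/(1+r))^n] / (r − g) = 2,050 × [1 − ((1+0.0027)/(1+r))^204] / (r − 0.0027) = $294,448.37.

$294,448.37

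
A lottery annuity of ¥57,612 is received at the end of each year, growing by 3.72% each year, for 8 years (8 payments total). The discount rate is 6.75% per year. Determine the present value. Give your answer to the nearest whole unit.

Periodic rate r = 0.0675 per year.
Growing ordinary annuity: PV = PMT₁ × [1 − ((1+g)/(1+r))^n] / (r − g) = 57,612 × [1 − ((1+0.0372)/(1+r))^8] / (r − 0.0372) = ¥391,211.

¥391,211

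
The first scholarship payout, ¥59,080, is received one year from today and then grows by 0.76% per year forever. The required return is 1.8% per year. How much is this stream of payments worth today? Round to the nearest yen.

Periodic rate r = 0.018 per year.
Growing perpetuity (Gordon): PV = PMT₁ / (r − g) = 59,080 / (r − 0.0076) = ¥5,680,769.

¥5,680,769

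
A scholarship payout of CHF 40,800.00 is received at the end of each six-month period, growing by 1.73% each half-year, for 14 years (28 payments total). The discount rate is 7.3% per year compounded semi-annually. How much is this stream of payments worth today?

CHF 866,098.94

Periodic rate r = 0.073/2 per half-year; n is counted in half-years.
Growing ordinary annuity: PV = PMT₁ × [1 − ((1+g)/(1+r))^n] / (r − g) = 40,800 × [1 − ((1+0.0173)/(1+r))^28] / (r − 0.0173) = CHF 866,098.94.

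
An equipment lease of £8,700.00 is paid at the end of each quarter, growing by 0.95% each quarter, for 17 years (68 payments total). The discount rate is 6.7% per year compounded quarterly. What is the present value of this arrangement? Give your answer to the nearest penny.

£462,355.83

Periodic rate r = 0.067/4 per quarter; n is counted in quarters.
Growing ordinary annuity: PV = PMT₁ × [1 − ((1+g)/(1+r))^n] / (r − g) = 8,700 × [1 − ((1+0.0095)/(1+r))^68] / (r − 0.0095) = £462,355.83.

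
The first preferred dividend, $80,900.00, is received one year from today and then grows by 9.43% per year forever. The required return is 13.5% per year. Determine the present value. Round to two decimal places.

$1,987,714.99

Periodic rate r = 0.135 per year.
Growing perpetuity (Gordon): PV = PMT₁ / (r − g) = 80,900 / (r − 0.0943) = $1,987,714.99.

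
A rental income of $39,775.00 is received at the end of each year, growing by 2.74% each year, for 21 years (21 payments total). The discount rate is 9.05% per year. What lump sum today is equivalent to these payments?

Periodic rate r = 0.0905 per year.
Growing ordinary annuity: PV = PMT₁ × [1 − ((1+g)/(1+r))^n] / (r − g) = 39,775 × [1 − ((1+0.0274)/(1+r))^21] / (r − 0.0274) = $450,058.27.

$450,058.27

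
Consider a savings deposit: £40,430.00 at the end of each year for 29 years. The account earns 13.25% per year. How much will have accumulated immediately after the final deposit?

£10,956,360.97

This is an ordinary annuity: 29 deposits of £40,430.00 at the end of each year.
Periodic rate r = 0.1325 per year.
FV = PMT × [((1+r)^n − 1)/r] = 40,430 × [(1+r)^29 − 1] / r = £10,956,360.97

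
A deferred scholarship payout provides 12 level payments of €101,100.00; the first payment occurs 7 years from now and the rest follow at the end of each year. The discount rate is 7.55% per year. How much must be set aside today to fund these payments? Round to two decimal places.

€503,992.83

Ordinary annuity of 12 payments, first payment at period 7.
Periodic rate r = 0.0755 per year.
The ordinary-annuity PV formula values the stream one period before the first payment (period 6); discount that back 6 periods:
PV₀ = 101,100 × [1 − (1+r)^−12] / r × (1+r)^−6 = €503,992.83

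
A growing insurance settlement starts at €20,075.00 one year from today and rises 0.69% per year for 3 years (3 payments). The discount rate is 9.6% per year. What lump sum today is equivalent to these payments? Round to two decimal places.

€50,603.69

Periodic rate r = 0.096 per year.
Growing ordinary annuity: PV = PMT₁ × [1 − ((1+g)/(1+r))^n] / (r − g) = 20,075 × [1 − ((1+0.0069)/(1+r))^3] / (r − 0.0069) = €50,603.69.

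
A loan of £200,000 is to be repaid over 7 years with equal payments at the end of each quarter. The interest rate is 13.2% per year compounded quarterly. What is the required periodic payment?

Level ordinary annuity; solve PV = PMT × [(1 − (1+r)^−n)/r] for PMT.
Periodic rate r = 0.132/4 per quarter; n is counted in quarters.
With n = 28: PMT = 200,000 / ([(1 − (1+r)^−n)/r]) = £11,053.32

£11,053.32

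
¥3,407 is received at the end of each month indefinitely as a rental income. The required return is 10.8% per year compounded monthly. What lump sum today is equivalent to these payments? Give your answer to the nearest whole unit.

Periodic rate r = 0.108/12 per month.
Level perpetuity: PV = PMT / r = 3,407 / (0.108/12) = ¥378,556.

¥378,556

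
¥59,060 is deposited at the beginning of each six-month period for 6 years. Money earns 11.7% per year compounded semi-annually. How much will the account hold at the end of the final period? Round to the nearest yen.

¥1,045,435

This is an annuity due: 12 deposits of ¥59,060 at the beginning of each six-month period.
Periodic rate r = 0.117/2 per half-year; n is counted in half-years.
FV = PMT × [((1+r)^n − 1)/r] × (1+r) = 59,060 × [(1+r)^12 − 1] / r × (1+r) = ¥1,045,435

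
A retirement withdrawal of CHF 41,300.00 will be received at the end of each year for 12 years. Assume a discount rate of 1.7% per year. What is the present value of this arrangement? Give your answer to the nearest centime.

This is an ordinary annuity: 12 payments of CHF 41,300.00 at the end of each year.
Periodic rate r = 0.017 per year.
PV = PMT × [(1 − (1+r)^−n)/r] = 41,300 × [1 − (1+r)^−12] / r = CHF 444,918.20

CHF 444,918.20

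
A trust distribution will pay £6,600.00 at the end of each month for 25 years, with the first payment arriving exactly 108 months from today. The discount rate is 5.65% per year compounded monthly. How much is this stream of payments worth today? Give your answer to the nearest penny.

£640,798.32

Ordinary annuity of 300 payments, first payment at period 108.
Periodic rate r = 0.0565/12 per month; n is counted in months.
The ordinary-annuity PV formula values the stream one period before the first payment (period 107); discount that back 107 periods:
PV₀ = 6,600 × [1 − (1+r)^−300] / r × (1+r)^−107 = £640,798.32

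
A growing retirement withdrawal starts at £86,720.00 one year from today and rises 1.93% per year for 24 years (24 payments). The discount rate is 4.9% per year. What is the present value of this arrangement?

Periodic rate r = 0.049 per year.
Growing ordinary annuity: PV = PMT₁ × [1 − ((1+g)/(1+r))^n] / (r − g) = 86,720 × [1 − ((1+0.0193)/(1+r))^24] / (r − 0.0193) = £1,454,318.54.

£1,454,318.54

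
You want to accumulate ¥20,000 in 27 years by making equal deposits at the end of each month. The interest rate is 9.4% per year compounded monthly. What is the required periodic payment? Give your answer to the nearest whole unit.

¥14

Level ordinary annuity; solve FV = PMT × [((1+r)^n − 1)/r] for PMT.
Periodic rate r = 0.094/12 per month; n is counted in months.
With n = 324: PMT = 20,000 / ([((1+r)^n − 1)/r]) = ¥14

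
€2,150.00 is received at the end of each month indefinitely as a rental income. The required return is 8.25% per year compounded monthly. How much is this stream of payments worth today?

€312,727.27

Periodic rate r = 0.0825/12 per month.
Level perpetuity: PV = PMT / r = 2,150 / (0.0825/12) = €312,727.27.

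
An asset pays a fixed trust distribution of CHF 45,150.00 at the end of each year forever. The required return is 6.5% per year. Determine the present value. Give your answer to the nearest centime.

Periodic rate r = 0.065 per year.
Level perpetuity: PV = PMT / r = 45,150 / (0.065) = CHF 694,615.38.

CHF 694,615.38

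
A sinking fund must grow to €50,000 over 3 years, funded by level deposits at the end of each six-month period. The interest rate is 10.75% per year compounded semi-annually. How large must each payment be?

€7,281.82

Level ordinary annuity; solve FV = PMT × [((1+r)^n − 1)/r] for PMT.
Periodic rate r = 0.1075/2 per half-year; n is counted in half-years.
With n = 6: PMT = 50,000 / ([((1+r)^n − 1)/r]) = €7,281.82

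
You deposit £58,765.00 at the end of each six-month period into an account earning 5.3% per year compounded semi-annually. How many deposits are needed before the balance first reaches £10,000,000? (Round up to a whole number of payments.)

Periodic rate r = 0.053/2 per half-year; n is counted in half-years.
Ordinary annuity FV: 10,000,000 = 58,765 × [((1+r)^n − 1)/r].
(1+r)^n = 1 + 10,000,000 × r / 58,765, so n = ln(1 + 10,000,000·r/58,765) / ln(1+r) = 65.24.
Round up to a whole number of payments: n = 66.

66 payments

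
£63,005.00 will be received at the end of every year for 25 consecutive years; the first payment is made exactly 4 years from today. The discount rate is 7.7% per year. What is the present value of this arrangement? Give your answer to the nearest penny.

Ordinary annuity of 25 payments, first payment at period 4.
Periodic rate r = 0.077 per year.
The ordinary-annuity PV formula values the stream one period before the first payment (period 3); discount that back 3 periods:
PV₀ = 63,005 × [1 − (1+r)^−25] / r × (1+r)^−3 = £552,465.29

£552,465.29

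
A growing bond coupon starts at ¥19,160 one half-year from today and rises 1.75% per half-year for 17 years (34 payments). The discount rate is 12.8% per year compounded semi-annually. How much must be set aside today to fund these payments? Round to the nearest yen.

¥321,866

Periodic rate r = 0.128/2 per half-year; n is counted in half-years.
Growing ordinary annuity: PV = PMT₁ × [1 − ((1+g)/(1+r))^n] / (r − g) = 19,160 × [1 − ((1+0.0175)/(1+r))^34] / (r − 0.0175) = ¥321,866.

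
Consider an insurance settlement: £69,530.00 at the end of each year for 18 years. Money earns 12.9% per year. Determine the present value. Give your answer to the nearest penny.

£478,305.82

This is an ordinary annuity: 18 payments of £69,530.00 at the end of each year.
Periodic rate r = 0.129 per year.
PV = PMT × [(1 − (1+r)^−n)/r] = 69,530 × [1 − (1+r)^−18] / r = £478,305.82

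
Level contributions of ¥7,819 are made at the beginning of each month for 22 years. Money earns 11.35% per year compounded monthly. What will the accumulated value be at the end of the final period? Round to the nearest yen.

This is an annuity due: 264 deposits of ¥7,819 at the beginning of each month.
Periodic rate r = 0.1135/12 per month; n is counted in months.
FV = PMT × [((1+r)^n − 1)/r] × (1+r) = 7,819 × [(1+r)^264 − 1] / r × (1+r) = ¥9,183,063

¥9,183,063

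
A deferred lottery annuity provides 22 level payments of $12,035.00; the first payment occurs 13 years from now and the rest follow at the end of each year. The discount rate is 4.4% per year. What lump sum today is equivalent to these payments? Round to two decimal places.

Ordinary annuity of 22 payments, first payment at period 13.
Periodic rate r = 0.044 per year.
The ordinary-annuity PV formula values the stream one period before the first payment (period 12); discount that back 12 periods:
PV₀ = 12,035 × [1 − (1+r)^−22] / r × (1+r)^−12 = $99,883.25

$99,883.25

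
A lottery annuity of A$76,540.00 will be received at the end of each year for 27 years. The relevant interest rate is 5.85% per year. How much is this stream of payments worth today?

This is an ordinary annuity: 27 payments of A$76,540.00 at the end of each year.
Periodic rate r = 0.0585 per year.
PV = PMT × [(1 − (1+r)^−n)/r] = 76,540 × [1 − (1+r)^−27] / r = A$1,026,486.30

A$1,026,486.30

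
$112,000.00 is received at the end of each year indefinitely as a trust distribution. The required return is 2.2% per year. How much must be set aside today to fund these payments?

$5,090,909.09

Periodic rate r = 0.022 per year.
Level perpetuity: PV = PMT / r = 112,000 / (0.022) = $5,090,909.09.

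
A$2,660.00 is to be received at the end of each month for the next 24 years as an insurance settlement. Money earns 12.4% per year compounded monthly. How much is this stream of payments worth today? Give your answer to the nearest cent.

A$244,089.88

This is an ordinary annuity: 288 payments of A$2,660.00 at the end of each month.
Periodic rate r = 0.124/12 per month; n is counted in months.
PV = PMT × [(1 − (1+r)^−n)/r] = 2,660 × [1 − (1+r)^−288] / r = A$244,089.88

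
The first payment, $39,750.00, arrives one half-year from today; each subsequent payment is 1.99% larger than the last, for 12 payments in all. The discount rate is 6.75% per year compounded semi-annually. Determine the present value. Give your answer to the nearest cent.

$428,898.89

Periodic rate r = 0.0675/2 per half-year; n is counted in half-years.
Growing ordinary annuity: PV = PMT₁ × [1 − ((1+g)/(1+r))^n] / (r − g) = 39,750 × [1 − ((1+0.0199)/(1+r))^12] / (r − 0.0199) = $428,898.89.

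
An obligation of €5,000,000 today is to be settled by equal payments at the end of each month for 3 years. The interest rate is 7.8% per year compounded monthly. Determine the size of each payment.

Level ordinary annuity; solve PV = PMT × [(1 − (1+r)^−n)/r] for PMT.
Periodic rate r = 0.078/12 per month; n is counted in months.
With n = 36: PMT = 5,000,000 / ([(1 − (1+r)^−n)/r]) = €156,220.92

€156,220.92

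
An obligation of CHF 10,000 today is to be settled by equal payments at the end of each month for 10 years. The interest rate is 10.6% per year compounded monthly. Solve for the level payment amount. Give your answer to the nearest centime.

Level ordinary annuity; solve PV = PMT × [(1 − (1+r)^−n)/r] for PMT.
Periodic rate r = 0.106/12 per month; n is counted in months.
With n = 120: PMT = 10,000 / ([(1 − (1+r)^−n)/r]) = CHF 135.50

CHF 135.50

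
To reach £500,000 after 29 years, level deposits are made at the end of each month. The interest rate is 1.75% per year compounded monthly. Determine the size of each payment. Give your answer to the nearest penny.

£1,103.93

Level ordinary annuity; solve FV = PMT × [((1+r)^n − 1)/r] for PMT.
Periodic rate r = 0.0175/12 per month; n is counted in months.
With n = 348: PMT = 500,000 / ([((1+r)^n − 1)/r]) = £1,103.93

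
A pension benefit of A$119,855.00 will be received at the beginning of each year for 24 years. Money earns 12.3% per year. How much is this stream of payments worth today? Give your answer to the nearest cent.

This is an annuity due: 24 payments of A$119,855.00 at the beginning of each year.
Periodic rate r = 0.123 per year.
PV = PMT × [(1 − (1+r)^−n)/r] × (1+r) = 119,855 × [1 − (1+r)^−24] / r × (1+r) = A$1,026,675.00

A$1,026,675.00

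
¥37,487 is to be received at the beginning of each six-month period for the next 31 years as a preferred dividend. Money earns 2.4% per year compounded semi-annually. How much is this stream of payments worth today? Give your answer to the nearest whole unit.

¥1,652,407

This is an annuity due: 62 payments of ¥37,487 at the beginning of each six-month period.
Periodic rate r = 0.024/2 per half-year; n is counted in half-years.
PV = PMT × [(1 − (1+r)^−n)/r] × (1+r) = 37,487 × [1 − (1+r)^−62] / r × (1+r) = ¥1,652,407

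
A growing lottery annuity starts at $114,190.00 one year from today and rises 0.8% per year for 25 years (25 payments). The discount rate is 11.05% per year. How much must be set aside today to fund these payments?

Periodic rate r = 0.1105 per year.
Growing ordinary annuity: PV = PMT₁ × [1 − ((1+g)/(1+r))^n] / (r − g) = 114,190 × [1 − ((1+0.008)/(1+r))^25] / (r − 0.008) = $1,015,090.20.

$1,015,090.20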